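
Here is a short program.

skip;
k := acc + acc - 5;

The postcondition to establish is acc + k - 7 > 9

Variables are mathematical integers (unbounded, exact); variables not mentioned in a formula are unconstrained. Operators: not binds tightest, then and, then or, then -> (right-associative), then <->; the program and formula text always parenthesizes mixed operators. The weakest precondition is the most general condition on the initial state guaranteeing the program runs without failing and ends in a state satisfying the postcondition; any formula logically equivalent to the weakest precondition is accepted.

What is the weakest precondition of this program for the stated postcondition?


Working backward. After the program, the postcondition acc + k - 7 > 9 must hold; in canonical form it is acc + k > 16.
Before k := acc + acc - 5: 3*acc > 21
Before skip: 3*acc > 21
Answer: WP = 3*acc > 21


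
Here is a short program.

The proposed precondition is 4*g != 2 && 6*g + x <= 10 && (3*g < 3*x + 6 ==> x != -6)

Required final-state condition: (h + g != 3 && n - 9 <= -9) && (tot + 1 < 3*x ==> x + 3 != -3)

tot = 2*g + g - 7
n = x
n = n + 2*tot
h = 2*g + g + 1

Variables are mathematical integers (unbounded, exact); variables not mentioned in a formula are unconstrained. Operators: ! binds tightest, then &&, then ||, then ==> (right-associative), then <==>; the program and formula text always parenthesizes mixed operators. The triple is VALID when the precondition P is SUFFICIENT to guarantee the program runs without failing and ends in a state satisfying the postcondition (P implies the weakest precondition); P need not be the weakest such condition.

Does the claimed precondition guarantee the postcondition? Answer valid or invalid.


Working backward. After the program, the postcondition (h + g != 3 && n - 9 <= -9) && (tot + 1 < 3*x ==> x + 3 != -3) must hold; in canonical form it is g + h != 3 && n <= 0 && (tot < 3*x - 1 ==> x != -6).
Before h := 2*g + g + 1: 4*g != 2 && n <= 0 && (tot < 3*x - 1 ==> x != -6)
Before n := n + 2*tot: 4*g != 2 && n + 2*tot <= 0 && (tot < 3*x - 1 ==> x != -6)
Before n := x: 4*g != 2 && 2*tot + x <= 0 && (tot < 3*x - 1 ==> x != -6)
Before tot := 2*g + g - 7: 4*g != 2 && 6*g + x <= 14 && (3*g < 3*x + 6 ==> x != -6)
The weakest precondition is 4*g != 2 && 6*g + x <= 14 && (3*g < 3*x + 6 ==> x != -6).
Check whether 4*g != 2 && 6*g + x <= 10 && (3*g < 3*x + 6 ==> x != -6) implies it.
Every state satisfying the precondition satisfies the weakest precondition: the implication holds.
Answer: valid


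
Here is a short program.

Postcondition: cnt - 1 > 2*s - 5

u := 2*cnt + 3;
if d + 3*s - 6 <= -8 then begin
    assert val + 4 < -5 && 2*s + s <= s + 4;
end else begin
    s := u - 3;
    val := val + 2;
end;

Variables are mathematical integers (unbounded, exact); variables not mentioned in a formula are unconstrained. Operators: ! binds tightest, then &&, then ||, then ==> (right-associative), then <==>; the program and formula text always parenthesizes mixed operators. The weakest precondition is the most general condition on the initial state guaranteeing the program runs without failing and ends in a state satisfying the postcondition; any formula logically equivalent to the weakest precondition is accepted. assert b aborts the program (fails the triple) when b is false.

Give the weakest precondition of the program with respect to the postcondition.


Working backward. After the program, the postcondition cnt - 1 > 2*s - 5 must hold; in canonical form it is cnt > 2*s - 4.
Then branch requires val < -9 && 2*s <= 4 && cnt > 2*s - 4; else branch requires cnt > 2*u - 10.
Before the if: (d + 3*s <= -2 ==> (val < -9 && 2*s <= 4 && cnt > 2*s - 4)) && ((!(d + 3*s <= -2)) ==> cnt > 2*u - 10)
Before u := 2*cnt + 3: (d + 3*s <= -2 ==> (val < -9 && 2*s <= 4 && cnt > 2*s - 4)) && ((!(d + 3*s <= -2)) ==> 3*cnt < 4)
Answer: WP = (d + 3*s <= -2 ==> (val < -9 && 2*s <= 4 && cnt > 2*s - 4)) && ((!(d + 3*s <= -2)) ==> 3*cnt < 4)


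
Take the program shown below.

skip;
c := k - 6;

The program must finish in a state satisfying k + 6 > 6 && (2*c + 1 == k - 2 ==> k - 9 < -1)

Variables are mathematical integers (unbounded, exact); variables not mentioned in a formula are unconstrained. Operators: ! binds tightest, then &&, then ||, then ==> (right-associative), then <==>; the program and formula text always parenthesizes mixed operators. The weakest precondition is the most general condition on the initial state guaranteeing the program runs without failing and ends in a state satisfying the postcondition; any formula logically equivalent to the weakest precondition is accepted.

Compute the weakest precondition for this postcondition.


Working backward. After the program, the postcondition k + 6 > 6 && (2*c + 1 == k - 2 ==> k - 9 < -1) must hold; in canonical form it is k > 0 && (2*c == k - 3 ==> k < 8).
Before c := k - 6: k > 0 && (k == 9 ==> k < 8)
Before skip: k > 0 && (k == 9 ==> k < 8)
Answer: WP = k > 0 && (k == 9 ==> k < 8)


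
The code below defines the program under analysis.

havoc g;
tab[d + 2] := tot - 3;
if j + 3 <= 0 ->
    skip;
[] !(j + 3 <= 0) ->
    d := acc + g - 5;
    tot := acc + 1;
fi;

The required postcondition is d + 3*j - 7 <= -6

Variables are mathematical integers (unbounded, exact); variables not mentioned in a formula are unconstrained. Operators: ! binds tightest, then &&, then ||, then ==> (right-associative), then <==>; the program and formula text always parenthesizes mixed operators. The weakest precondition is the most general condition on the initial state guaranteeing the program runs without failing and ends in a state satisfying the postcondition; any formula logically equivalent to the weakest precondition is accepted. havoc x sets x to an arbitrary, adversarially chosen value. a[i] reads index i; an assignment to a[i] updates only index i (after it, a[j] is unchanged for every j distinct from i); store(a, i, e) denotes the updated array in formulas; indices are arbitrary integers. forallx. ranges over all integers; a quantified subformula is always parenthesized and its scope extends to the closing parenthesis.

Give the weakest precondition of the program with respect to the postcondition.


Working backward. After the program, the postcondition d + 3*j - 7 <= -6 must hold; in canonical form it is d + 3*j <= 1.
Then branch requires d + 3*j <= 1; else branch requires acc + g + 3*j <= 6.
Before the if: (j <= -3 ==> d + 3*j <= 1) && ((!(j <= -3)) ==> acc + g + 3*j <= 6)
Before tab[d + 2] := tot - 3: (j <= -3 ==> d + 3*j <= 1) && ((!(j <= -3)) ==> acc + g + 3*j <= 6)
Before havoc g: forall g_1. ((j <= -3 ==> d + 3*j <= 1) && ((!(j <= -3)) ==> acc + g_1 + 3*j <= 6))
Answer: WP = forall g_1. ((j <= -3 ==> d + 3*j <= 1) && ((!(j <= -3)) ==> acc + g_1 + 3*j <= 6))


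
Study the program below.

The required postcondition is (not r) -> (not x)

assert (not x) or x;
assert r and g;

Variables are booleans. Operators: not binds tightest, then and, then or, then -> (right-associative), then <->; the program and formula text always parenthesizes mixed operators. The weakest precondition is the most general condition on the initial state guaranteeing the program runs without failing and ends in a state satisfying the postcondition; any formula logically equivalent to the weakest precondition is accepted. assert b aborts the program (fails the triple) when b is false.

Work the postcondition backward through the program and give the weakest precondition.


Working backward. After the program, (not r) -> (not x) must hold.
Before assert r and g: r and g and ((not r) -> (not x))
Before assert (not x) or x: r and g and ((not r) -> (not x))
Answer: WP = r and g and ((not r) -> (not x))


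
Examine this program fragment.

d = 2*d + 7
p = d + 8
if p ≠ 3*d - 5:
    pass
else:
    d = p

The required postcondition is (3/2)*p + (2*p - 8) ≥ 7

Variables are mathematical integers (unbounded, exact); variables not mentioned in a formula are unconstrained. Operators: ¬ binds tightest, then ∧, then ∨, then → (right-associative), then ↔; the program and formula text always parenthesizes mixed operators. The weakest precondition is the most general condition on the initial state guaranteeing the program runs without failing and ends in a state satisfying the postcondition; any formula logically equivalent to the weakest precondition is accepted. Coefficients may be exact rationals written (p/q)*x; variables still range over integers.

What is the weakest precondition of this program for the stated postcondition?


Working backward. After the program, the postcondition (3/2)*p + (2*p - 8) ≥ 7 must hold; in canonical form it is (7/2)*p ≥ 15.
Then branch requires (7/2)*p ≥ 15; else branch requires (7/2)*p ≥ 15.
Before the if: (p ≠ 3*d - 5 → (7/2)*p ≥ 15) ∧ ((¬(p ≠ 3*d - 5)) → (7/2)*p ≥ 15)
Before p := d + 8: (2*d ≠ 13 → (7/2)*d ≥ -13) ∧ ((¬(2*d ≠ 13)) → (7/2)*d ≥ -13)
Before d := 2*d + 7: (4*d ≠ -1 → 7*d ≥ -75/2) ∧ ((¬(4*d ≠ -1)) → 7*d ≥ -75/2)
Answer: WP = (4*d ≠ -1 → 7*d ≥ -75/2) ∧ ((¬(4*d ≠ -1)) → 7*d ≥ -75/2)


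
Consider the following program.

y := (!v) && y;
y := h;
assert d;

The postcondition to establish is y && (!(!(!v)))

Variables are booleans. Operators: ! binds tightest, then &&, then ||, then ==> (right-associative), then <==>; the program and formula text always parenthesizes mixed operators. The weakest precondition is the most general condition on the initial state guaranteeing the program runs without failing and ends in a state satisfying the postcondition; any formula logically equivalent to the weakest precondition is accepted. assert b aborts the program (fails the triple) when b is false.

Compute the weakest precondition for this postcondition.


Working backward. After the program, the postcondition y && (!(!(!v))) must hold; in canonical form it is y && (!v).
Before assert d: d && y && (!v)
Before y := h: d && h && (!v)
Before y := (!v) && y: d && h && (!v)
Answer: WP = d && h && (!v)


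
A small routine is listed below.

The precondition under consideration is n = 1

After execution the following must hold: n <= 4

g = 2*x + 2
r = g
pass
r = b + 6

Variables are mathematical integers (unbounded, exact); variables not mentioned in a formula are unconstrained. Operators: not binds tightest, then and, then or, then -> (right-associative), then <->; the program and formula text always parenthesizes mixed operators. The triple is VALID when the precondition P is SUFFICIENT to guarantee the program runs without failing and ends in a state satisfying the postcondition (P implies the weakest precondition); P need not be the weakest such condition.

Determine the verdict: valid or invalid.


Working backward. After the program, n <= 4 must hold.
Before r := b + 6: n <= 4
Before skip: n <= 4
Before r := g: n <= 4
Before g := 2*x + 2: n <= 4
The weakest precondition is n <= 4.
Check whether n = 1 implies it.
Every state satisfying the precondition satisfies the weakest precondition: the implication holds.
Answer: valid


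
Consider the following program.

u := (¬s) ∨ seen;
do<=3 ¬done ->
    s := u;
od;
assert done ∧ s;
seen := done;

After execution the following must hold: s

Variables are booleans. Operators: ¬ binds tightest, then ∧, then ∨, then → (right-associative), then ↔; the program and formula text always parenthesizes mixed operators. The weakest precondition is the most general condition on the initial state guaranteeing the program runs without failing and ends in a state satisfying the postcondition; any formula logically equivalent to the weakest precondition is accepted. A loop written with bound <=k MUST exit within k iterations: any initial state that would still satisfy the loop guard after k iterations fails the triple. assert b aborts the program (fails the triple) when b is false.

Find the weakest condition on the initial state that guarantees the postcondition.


Working backward. After the program, s must hold.
Before seen := done: s
Before assert done ∧ s: done ∧ s
Before the loop (bound <=3), unroll the exhaustion recursion (WP_0 = exit-now case; WP_j = one more guarded iteration, up to j = 3):
  WP_0: done ∧ s
  WP_1: ((¬done) → (done ∧ u)) ∧ (done → (done ∧ s))
  WP_2: ((¬done) → (((¬done) → (done ∧ u)) ∧ (done → (done ∧ u)))) ∧ (done → (done ∧ s))
  WP_3: ((¬done) → (((¬done) → (((¬done) → (done ∧ u)) ∧ (done → (done ∧ u)))) ∧ (done → (done ∧ u)))) ∧ (done → (done ∧ s))
So before the loop: ((¬done) → (((¬done) → (((¬done) → (done ∧ u)) ∧ (done → (done ∧ u)))) ∧ (done → (done ∧ u)))) ∧ (done → (done ∧ s))
Before u := (¬s) ∨ seen: ((¬done) → (((¬done) → (((¬done) → (done ∧ ((¬s) ∨ seen))) ∧ (done → (done ∧ ((¬s) ∨ seen))))) ∧ (done → (done ∧ ((¬s) ∨ seen))))) ∧ (done → (done ∧ s))
Answer: WP = ((¬done) → (((¬done) → (((¬done) → (done ∧ ((¬s) ∨ seen))) ∧ (done → (done ∧ ((¬s) ∨ seen))))) ∧ (done → (done ∧ ((¬s) ∨ seen))))) ∧ (done → (done ∧ s))


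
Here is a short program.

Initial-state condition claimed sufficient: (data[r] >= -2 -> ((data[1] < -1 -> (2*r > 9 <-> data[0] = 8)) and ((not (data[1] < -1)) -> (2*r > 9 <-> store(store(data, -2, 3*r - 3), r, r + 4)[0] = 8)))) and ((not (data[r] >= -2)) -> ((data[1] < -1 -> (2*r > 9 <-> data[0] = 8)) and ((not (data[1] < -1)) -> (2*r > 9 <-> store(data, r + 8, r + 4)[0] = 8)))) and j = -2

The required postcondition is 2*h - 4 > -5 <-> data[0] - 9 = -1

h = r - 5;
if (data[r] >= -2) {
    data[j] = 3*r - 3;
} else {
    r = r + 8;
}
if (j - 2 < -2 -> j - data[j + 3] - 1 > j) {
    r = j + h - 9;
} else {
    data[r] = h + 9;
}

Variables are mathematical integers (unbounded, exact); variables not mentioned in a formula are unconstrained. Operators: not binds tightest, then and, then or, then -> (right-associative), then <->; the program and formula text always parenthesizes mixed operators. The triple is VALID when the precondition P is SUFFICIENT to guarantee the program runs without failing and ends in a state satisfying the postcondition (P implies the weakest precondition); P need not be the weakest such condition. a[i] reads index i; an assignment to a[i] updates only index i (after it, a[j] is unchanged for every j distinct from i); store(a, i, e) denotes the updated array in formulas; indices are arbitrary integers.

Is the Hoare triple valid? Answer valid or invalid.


Working backward. After the program, the postcondition 2*h - 4 > -5 <-> data[0] - 9 = -1 must hold; in canonical form it is 2*h > -1 <-> data[0] = 8.
Then branch requires 2*h > -1 <-> data[0] = 8; else branch requires 2*h > -1 <-> store(data, r, h + 9)[0] = 8.
Before the if: ((j < 0 -> data[j + 3] < -1) -> (2*h > -1 <-> data[0] = 8)) and ((not (j < 0 -> data[j + 3] < -1)) -> (2*h > -1 <-> store(data, r, h + 9)[0] = 8))
Then branch requires ((j < 0 -> store(data, j, 3*r - 3)[j + 3] < -1) -> (2*h > -1 <-> store(data, j, 3*r - 3)[0] = 8)) and ((not (j < 0 -> store(data, j, 3*r - 3)[j + 3] < -1)) -> (2*h > -1 <-> store(store(data, j, 3*r - 3), r, h + 9)[0] = 8)); else branch requires ((j < 0 -> data[j + 3] < -1) -> (2*h > -1 <-> data[0] = 8)) and ((not (j < 0 -> data[j + 3] < -1)) -> (2*h > -1 <-> store(data, r + 8, h + 9)[0] = 8)).
Before the if: (data[r] >= -2 -> (((j < 0 -> store(data, j, 3*r - 3)[j + 3] < -1) -> (2*h > -1 <-> store(data, j, 3*r - 3)[0] = 8)) and ((not (j < 0 -> store(data, j, 3*r - 3)[j + 3] < -1)) -> (2*h > -1 <-> store(store(data, j, 3*r - 3), r, h + 9)[0] = 8)))) and ((not (data[r] >= -2)) -> (((j < 0 -> data[j + 3] < -1) -> (2*h > -1 <-> data[0] = 8)) and ((not (j < 0 -> data[j + 3] < -1)) -> (2*h > -1 <-> store(data, r + 8, h + 9)[0] = 8))))
Before h := r - 5: (data[r] >= -2 -> (((j < 0 -> store(data, j, 3*r - 3)[j + 3] < -1) -> (2*r > 9 <-> store(data, j, 3*r - 3)[0] = 8)) and ((not (j < 0 -> store(data, j, 3*r - 3)[j + 3] < -1)) -> (2*r > 9 <-> store(store(data, j, 3*r - 3), r, r + 4)[0] = 8)))) and ((not (data[r] >= -2)) -> (((j < 0 -> data[j + 3] < -1) -> (2*r > 9 <-> data[0] = 8)) and ((not (j < 0 -> data[j + 3] < -1)) -> (2*r > 9 <-> store(data, r + 8, r + 4)[0] = 8))))
The weakest precondition is (data[r] >= -2 -> (((j < 0 -> store(data, j, 3*r - 3)[j + 3] < -1) -> (2*r > 9 <-> store(data, j, 3*r - 3)[0] = 8)) and ((not (j < 0 -> store(data, j, 3*r - 3)[j + 3] < -1)) -> (2*r > 9 <-> store(store(data, j, 3*r - 3), r, r + 4)[0] = 8)))) and ((not (data[r] >= -2)) -> (((j < 0 -> data[j + 3] < -1) -> (2*r > 9 <-> data[0] = 8)) and ((not (j < 0 -> data[j + 3] < -1)) -> (2*r > 9 <-> store(data, r + 8, r + 4)[0] = 8)))).
Check whether (data[r] >= -2 -> ((data[1] < -1 -> (2*r > 9 <-> data[0] = 8)) and ((not (data[1] < -1)) -> (2*r > 9 <-> store(store(data, -2, 3*r - 3), r, r + 4)[0] = 8)))) and ((not (data[r] >= -2)) -> ((data[1] < -1 -> (2*r > 9 <-> data[0] = 8)) and ((not (data[1] < -1)) -> (2*r > 9 <-> store(data, r + 8, r + 4)[0] = 8)))) and j = -2 implies it.
Every state satisfying the precondition satisfies the weakest precondition: the implication holds.
Answer: valid


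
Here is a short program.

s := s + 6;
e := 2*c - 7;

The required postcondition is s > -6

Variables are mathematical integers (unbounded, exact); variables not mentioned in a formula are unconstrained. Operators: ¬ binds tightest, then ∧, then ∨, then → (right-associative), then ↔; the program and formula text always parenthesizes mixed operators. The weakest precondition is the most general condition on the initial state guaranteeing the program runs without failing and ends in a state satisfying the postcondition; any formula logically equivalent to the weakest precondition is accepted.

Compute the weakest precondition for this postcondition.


Working backward. After the program, s > -6 must hold.
Before e := 2*c - 7: s > -6
Before s := s + 6: s > -12
Answer: WP = s > -12


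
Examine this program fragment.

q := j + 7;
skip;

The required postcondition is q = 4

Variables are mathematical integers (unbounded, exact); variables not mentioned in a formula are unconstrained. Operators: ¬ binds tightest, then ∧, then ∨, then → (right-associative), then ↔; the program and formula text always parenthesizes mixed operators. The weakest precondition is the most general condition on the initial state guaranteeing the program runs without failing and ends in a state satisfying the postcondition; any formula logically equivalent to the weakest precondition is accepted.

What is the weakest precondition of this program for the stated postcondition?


Working backward. After the program, q = 4 must hold.
Before skip: q = 4
Before q := j + 7: j = -3
Answer: WP = j = -3


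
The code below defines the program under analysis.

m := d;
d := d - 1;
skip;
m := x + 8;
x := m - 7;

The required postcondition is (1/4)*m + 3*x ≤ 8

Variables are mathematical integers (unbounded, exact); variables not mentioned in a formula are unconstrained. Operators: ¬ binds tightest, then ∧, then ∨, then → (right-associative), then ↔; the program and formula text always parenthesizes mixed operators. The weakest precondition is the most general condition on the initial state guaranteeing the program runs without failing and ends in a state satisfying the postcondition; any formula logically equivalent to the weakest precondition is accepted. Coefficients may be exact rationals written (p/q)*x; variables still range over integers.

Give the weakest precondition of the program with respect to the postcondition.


Working backward. After the program, (1/4)*m + 3*x ≤ 8 must hold.
Before x := m - 7: (13/4)*m ≤ 29
Before m := x + 8: (13/4)*x ≤ 3
Before skip: (13/4)*x ≤ 3
Before d := d - 1: (13/4)*x ≤ 3
Before m := d: (13/4)*x ≤ 3
Answer: WP = (13/4)*x ≤ 3


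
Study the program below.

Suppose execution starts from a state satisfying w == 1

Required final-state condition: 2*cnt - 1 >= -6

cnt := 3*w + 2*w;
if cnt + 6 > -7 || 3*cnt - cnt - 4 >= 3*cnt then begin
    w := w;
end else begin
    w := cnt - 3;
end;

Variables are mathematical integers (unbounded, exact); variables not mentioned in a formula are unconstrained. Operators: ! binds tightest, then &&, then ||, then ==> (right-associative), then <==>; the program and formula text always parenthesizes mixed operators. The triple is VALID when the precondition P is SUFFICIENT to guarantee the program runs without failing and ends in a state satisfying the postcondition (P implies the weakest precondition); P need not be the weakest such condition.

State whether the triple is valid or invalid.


Working backward. After the program, the postcondition 2*cnt - 1 >= -6 must hold; in canonical form it is 2*cnt >= -5.
Then branch requires 2*cnt >= -5; else branch requires 2*cnt >= -5.
Before the if: ((cnt > -13 || cnt <= -4) ==> 2*cnt >= -5) && ((!(cnt > -13 || cnt <= -4)) ==> 2*cnt >= -5)
Before cnt := 3*w + 2*w: ((5*w > -13 || 5*w <= -4) ==> 10*w >= -5) && ((!(5*w > -13 || 5*w <= -4)) ==> 10*w >= -5)
The weakest precondition is ((5*w > -13 || 5*w <= -4) ==> 10*w >= -5) && ((!(5*w > -13 || 5*w <= -4)) ==> 10*w >= -5).
Check whether w == 1 implies it.
Every state satisfying the precondition satisfies the weakest precondition: the implication holds.
Answer: valid


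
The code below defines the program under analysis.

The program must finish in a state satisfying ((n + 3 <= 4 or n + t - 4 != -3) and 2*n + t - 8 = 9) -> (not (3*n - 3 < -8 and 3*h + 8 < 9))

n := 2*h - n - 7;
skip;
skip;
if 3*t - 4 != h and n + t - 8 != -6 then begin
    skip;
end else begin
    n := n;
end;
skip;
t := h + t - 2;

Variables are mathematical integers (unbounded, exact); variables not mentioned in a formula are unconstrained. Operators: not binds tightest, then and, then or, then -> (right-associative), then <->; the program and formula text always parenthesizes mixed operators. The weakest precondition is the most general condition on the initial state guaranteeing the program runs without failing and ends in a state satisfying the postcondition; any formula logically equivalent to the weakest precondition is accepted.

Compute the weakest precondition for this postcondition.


Working backward. After the program, the postcondition ((n + 3 <= 4 or n + t - 4 != -3) and 2*n + t - 8 = 9) -> (not (3*n - 3 < -8 and 3*h + 8 < 9)) must hold; in canonical form it is ((n <= 1 or n + t != 1) and 2*n + t = 17) -> (not (3*n < -5 and 3*h < 1)).
Before t := h + t - 2: ((n <= 1 or h + n + t != 3) and h + 2*n + t = 19) -> (not (3*n < -5 and 3*h < 1))
Before skip: ((n <= 1 or h + n + t != 3) and h + 2*n + t = 19) -> (not (3*n < -5 and 3*h < 1))
Then branch requires ((n <= 1 or h + n + t != 3) and h + 2*n + t = 19) -> (not (3*n < -5 and 3*h < 1)); else branch requires ((n <= 1 or h + n + t != 3) and h + 2*n + t = 19) -> (not (3*n < -5 and 3*h < 1)).
Before the if: ((3*t != h + 4 and n + t != 2) -> (((n <= 1 or h + n + t != 3) and h + 2*n + t = 19) -> (not (3*n < -5 and 3*h < 1)))) and ((not (3*t != h + 4 and n + t != 2)) -> (((n <= 1 or h + n + t != 3) and h + 2*n + t = 19) -> (not (3*n < -5 and 3*h < 1))))
Before skip: ((3*t != h + 4 and n + t != 2) -> (((n <= 1 or h + n + t != 3) and h + 2*n + t = 19) -> (not (3*n < -5 and 3*h < 1)))) and ((not (3*t != h + 4 and n + t != 2)) -> (((n <= 1 or h + n + t != 3) and h + 2*n + t = 19) -> (not (3*n < -5 and 3*h < 1))))
Before skip: ((3*t != h + 4 and n + t != 2) -> (((n <= 1 or h + n + t != 3) and h + 2*n + t = 19) -> (not (3*n < -5 and 3*h < 1)))) and ((not (3*t != h + 4 and n + t != 2)) -> (((n <= 1 or h + n + t != 3) and h + 2*n + t = 19) -> (not (3*n < -5 and 3*h < 1))))
Before n := 2*h - n - 7: ((3*t != h + 4 and 2*h + t != n + 9) -> (((2*h <= n + 8 or 3*h + t != n + 10) and 5*h + t = 2*n + 33) -> (not (6*h < 3*n + 16 and 3*h < 1)))) and ((not (3*t != h + 4 and 2*h + t != n + 9)) -> (((2*h <= n + 8 or 3*h + t != n + 10) and 5*h + t = 2*n + 33) -> (not (6*h < 3*n + 16 and 3*h < 1))))
Answer: WP = ((3*t != h + 4 and 2*h + t != n + 9) -> (((2*h <= n + 8 or 3*h + t != n + 10) and 5*h + t = 2*n + 33) -> (not (6*h < 3*n + 16 and 3*h < 1)))) and ((not (3*t != h + 4 and 2*h + t != n + 9)) -> (((2*h <= n + 8 or 3*h + t != n + 10) and 5*h + t = 2*n + 33) -> (not (6*h < 3*n + 16 and 3*h < 1))))


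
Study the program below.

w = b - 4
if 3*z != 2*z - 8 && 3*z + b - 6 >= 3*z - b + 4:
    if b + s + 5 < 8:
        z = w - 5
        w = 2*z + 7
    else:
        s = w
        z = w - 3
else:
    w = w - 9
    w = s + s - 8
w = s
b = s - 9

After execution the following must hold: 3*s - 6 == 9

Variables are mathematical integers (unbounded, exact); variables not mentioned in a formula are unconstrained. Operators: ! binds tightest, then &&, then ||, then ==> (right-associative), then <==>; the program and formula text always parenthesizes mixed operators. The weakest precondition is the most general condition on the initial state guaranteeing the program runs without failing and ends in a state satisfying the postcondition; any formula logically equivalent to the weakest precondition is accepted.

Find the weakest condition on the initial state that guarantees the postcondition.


Working backward. After the program, the postcondition 3*s - 6 == 9 must hold; in canonical form it is 3*s == 15.
Before b := s - 9: 3*s == 15
Before w := s: 3*s == 15
Then branch requires (b + s < 3 ==> 3*s == 15) && ((!(b + s < 3)) ==> 3*w == 15); else branch requires 3*s == 15.
Before the if: ((z != -8 && 2*b >= 10) ==> ((b + s < 3 ==> 3*s == 15) && ((!(b + s < 3)) ==> 3*w == 15))) && ((!(z != -8 && 2*b >= 10)) ==> 3*s == 15)
Before w := b - 4: ((z != -8 && 2*b >= 10) ==> ((b + s < 3 ==> 3*s == 15) && ((!(b + s < 3)) ==> 3*b == 27))) && ((!(z != -8 && 2*b >= 10)) ==> 3*s == 15)
Answer: WP = ((z != -8 && 2*b >= 10) ==> ((b + s < 3 ==> 3*s == 15) && ((!(b + s < 3)) ==> 3*b == 27))) && ((!(z != -8 && 2*b >= 10)) ==> 3*s == 15)


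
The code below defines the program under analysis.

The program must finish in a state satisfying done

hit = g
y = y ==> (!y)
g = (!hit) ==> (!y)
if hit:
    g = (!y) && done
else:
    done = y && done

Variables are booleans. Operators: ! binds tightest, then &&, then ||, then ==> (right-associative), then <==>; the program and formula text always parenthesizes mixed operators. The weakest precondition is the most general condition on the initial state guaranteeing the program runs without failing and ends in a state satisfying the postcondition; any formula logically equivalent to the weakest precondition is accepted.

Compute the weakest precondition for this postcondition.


Working backward. After the program, done must hold.
Then branch requires done; else branch requires y && done.
Before the if: (hit ==> done) && ((!hit) ==> (y && done))
Before g := (!hit) ==> (!y): (hit ==> done) && ((!hit) ==> (y && done))
Before y := y ==> (!y): (hit ==> done) && ((!hit) ==> ((y ==> (!y)) && done))
Before hit := g: (g ==> done) && ((!g) ==> ((y ==> (!y)) && done))
Answer: WP = (g ==> done) && ((!g) ==> ((y ==> (!y)) && done))


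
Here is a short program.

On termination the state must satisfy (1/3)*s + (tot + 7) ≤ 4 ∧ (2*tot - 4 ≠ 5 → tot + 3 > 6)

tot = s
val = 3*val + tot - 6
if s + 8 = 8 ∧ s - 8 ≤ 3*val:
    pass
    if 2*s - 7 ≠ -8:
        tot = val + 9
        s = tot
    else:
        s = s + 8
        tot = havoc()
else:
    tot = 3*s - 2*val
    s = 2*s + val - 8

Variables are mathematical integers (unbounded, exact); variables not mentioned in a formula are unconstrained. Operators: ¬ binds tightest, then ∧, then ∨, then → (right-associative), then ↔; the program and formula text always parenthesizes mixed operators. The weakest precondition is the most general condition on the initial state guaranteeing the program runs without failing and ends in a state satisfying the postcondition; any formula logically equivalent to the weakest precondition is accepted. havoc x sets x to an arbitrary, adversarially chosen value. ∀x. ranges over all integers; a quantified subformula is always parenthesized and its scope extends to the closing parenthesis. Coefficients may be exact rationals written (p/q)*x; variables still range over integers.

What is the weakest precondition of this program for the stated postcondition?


Working backward. After the program, the postcondition (1/3)*s + (tot + 7) ≤ 4 ∧ (2*tot - 4 ≠ 5 → tot + 3 > 6) must hold; in canonical form it is (1/3)*s + tot ≤ -3 ∧ (2*tot ≠ 9 → tot > 3).
Then branch requires (2*s ≠ -1 → ((4/3)*val ≤ -15 ∧ (2*val ≠ -9 → val > -6))) ∧ ((¬(2*s ≠ -1)) → (∀tot_1. ((1/3)*s + tot_1 ≤ -17/3 ∧ (2*tot_1 ≠ 9 → tot_1 > 3)))); else branch requires (11/3)*s ≤ (5/3)*val - 1/3 ∧ (6*s ≠ 4*val + 9 → 3*s > 2*val + 3).
Before the if: ((s = 0 ∧ s ≤ 3*val + 8) → ((2*s ≠ -1 → ((4/3)*val ≤ -15 ∧ (2*val ≠ -9 → val > -6))) ∧ ((¬(2*s ≠ -1)) → (∀tot_1. ((1/3)*s + tot_1 ≤ -17/3 ∧ (2*tot_1 ≠ 9 → tot_1 > 3)))))) ∧ ((¬(s = 0 ∧ s ≤ 3*val + 8)) → ((11/3)*s ≤ (5/3)*val - 1/3 ∧ (6*s ≠ 4*val + 9 → 3*s > 2*val + 3)))
Before val := 3*val + tot - 6: ((s = 0 ∧ s ≤ 3*tot + 9*val - 10) → ((2*s ≠ -1 → ((4/3)*tot + 4*val ≤ -7 ∧ (2*tot + 6*val ≠ 3 → tot + 3*val > 0))) ∧ ((¬(2*s ≠ -1)) → (∀tot_1. ((1/3)*s + tot_1 ≤ -17/3 ∧ (2*tot_1 ≠ 9 → tot_1 > 3)))))) ∧ ((¬(s = 0 ∧ s ≤ 3*tot + 9*val - 10)) → ((11/3)*s ≤ (5/3)*tot + 5*val - 31/3 ∧ (6*s ≠ 4*tot + 12*val - 15 → 3*s > 2*tot + 6*val - 9)))
Before tot := s: ((s = 0 ∧ 2*s + 9*val ≥ 10) → ((2*s ≠ -1 → ((4/3)*s + 4*val ≤ -7 ∧ (2*s + 6*val ≠ 3 → s + 3*val > 0))) ∧ ((¬(2*s ≠ -1)) → (∀tot_1. ((1/3)*s + tot_1 ≤ -17/3 ∧ (2*tot_1 ≠ 9 → tot_1 > 3)))))) ∧ ((¬(s = 0 ∧ 2*s + 9*val ≥ 10)) → (2*s ≤ 5*val - 31/3 ∧ (2*s ≠ 12*val - 15 → s > 6*val - 9)))
Answer: WP = ((s = 0 ∧ 2*s + 9*val ≥ 10) → ((2*s ≠ -1 → ((4/3)*s + 4*val ≤ -7 ∧ (2*s + 6*val ≠ 3 → s + 3*val > 0))) ∧ ((¬(2*s ≠ -1)) → (∀tot_1. ((1/3)*s + tot_1 ≤ -17/3 ∧ (2*tot_1 ≠ 9 → tot_1 > 3)))))) ∧ ((¬(s = 0 ∧ 2*s + 9*val ≥ 10)) → (2*s ≤ 5*val - 31/3 ∧ (2*s ≠ 12*val - 15 → s > 6*val - 9)))


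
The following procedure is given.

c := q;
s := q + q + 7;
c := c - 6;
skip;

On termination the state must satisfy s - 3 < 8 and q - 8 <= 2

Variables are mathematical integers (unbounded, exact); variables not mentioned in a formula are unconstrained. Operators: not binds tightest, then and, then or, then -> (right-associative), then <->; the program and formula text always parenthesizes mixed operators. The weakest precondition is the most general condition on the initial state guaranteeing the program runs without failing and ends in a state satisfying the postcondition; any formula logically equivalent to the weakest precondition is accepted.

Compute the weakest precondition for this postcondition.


Working backward. After the program, the postcondition s - 3 < 8 and q - 8 <= 2 must hold; in canonical form it is s < 11 and q <= 10.
Before skip: s < 11 and q <= 10
Before c := c - 6: s < 11 and q <= 10
Before s := q + q + 7: 2*q < 4 and q <= 10
Before c := q: 2*q < 4 and q <= 10
Answer: WP = 2*q < 4 and q <= 10


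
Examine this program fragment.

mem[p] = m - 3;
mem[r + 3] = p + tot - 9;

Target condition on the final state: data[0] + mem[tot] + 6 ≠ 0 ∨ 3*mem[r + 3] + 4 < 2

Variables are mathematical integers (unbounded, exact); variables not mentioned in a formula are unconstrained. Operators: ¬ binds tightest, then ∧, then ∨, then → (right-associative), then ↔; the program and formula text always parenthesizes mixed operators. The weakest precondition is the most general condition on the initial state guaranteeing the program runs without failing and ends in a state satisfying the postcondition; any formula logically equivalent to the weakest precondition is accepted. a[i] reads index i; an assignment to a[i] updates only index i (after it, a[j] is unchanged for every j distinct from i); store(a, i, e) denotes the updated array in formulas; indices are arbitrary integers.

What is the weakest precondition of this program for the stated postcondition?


Working backward. After the program, the postcondition data[0] + mem[tot] + 6 ≠ 0 ∨ 3*mem[r + 3] + 4 < 2 must hold; in canonical form it is data[0] + mem[tot] ≠ -6 ∨ 3*mem[r + 3] < -2.
Before mem[r + 3] := p + tot - 9: data[0] + store(mem, r + 3, p + tot - 9)[tot] ≠ -6 ∨ 3*store(mem, r + 3, p + tot - 9)[r + 3] < -2
Before mem[p] := m - 3: data[0] + store(store(mem, p, m - 3), r + 3, p + tot - 9)[tot] ≠ -6 ∨ 3*store(store(mem, p, m - 3), r + 3, p + tot - 9)[r + 3] < -2
Answer: WP = data[0] + store(store(mem, p, m - 3), r + 3, p + tot - 9)[tot] ≠ -6 ∨ 3*store(store(mem, p, m - 3), r + 3, p + tot - 9)[r + 3] < -2


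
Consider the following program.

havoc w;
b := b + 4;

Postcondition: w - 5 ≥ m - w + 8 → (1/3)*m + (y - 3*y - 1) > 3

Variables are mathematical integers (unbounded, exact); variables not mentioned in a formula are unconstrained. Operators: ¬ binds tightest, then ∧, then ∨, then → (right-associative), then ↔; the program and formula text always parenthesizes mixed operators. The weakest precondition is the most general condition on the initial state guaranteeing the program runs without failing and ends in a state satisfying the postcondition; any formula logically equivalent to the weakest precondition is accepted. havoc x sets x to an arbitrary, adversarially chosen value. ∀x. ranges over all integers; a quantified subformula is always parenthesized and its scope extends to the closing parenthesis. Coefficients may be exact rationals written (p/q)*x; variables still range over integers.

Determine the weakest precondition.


Working backward. After the program, the postcondition w - 5 ≥ m - w + 8 → (1/3)*m + (y - 3*y - 1) > 3 must hold; in canonical form it is 2*w ≥ m + 13 → (1/3)*m > 2*y + 4.
Before b := b + 4: 2*w ≥ m + 13 → (1/3)*m > 2*y + 4
Before havoc w: ∀w_1. (2*w_1 ≥ m + 13 → (1/3)*m > 2*y + 4)
Answer: WP = ∀w_1. (2*w_1 ≥ m + 13 → (1/3)*m > 2*y + 4)


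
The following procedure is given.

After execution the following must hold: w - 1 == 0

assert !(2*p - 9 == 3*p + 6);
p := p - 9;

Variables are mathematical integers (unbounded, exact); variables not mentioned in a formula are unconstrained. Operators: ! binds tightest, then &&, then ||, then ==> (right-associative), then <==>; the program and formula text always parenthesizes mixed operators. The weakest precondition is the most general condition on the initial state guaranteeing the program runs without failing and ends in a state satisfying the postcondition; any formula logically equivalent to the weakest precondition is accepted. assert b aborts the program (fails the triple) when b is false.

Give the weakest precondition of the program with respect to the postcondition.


Working backward. After the program, the postcondition w - 1 == 0 must hold; in canonical form it is w == 1.
Before p := p - 9: w == 1
Before assert !(2*p - 9 == 3*p + 6): (!(p == -15)) && w == 1
Answer: WP = (!(p == -15)) && w == 1


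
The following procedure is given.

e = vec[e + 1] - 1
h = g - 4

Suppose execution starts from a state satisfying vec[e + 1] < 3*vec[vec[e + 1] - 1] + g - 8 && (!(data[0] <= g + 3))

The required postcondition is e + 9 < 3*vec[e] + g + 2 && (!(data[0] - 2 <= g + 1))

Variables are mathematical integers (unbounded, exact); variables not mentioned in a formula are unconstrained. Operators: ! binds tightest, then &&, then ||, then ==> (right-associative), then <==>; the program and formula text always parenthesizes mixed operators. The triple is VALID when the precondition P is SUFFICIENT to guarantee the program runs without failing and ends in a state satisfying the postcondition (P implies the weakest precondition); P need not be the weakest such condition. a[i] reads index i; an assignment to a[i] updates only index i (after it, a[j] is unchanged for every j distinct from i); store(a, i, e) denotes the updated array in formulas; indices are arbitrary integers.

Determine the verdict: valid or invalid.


Working backward. After the program, the postcondition e + 9 < 3*vec[e] + g + 2 && (!(data[0] - 2 <= g + 1)) must hold; in canonical form it is e < 3*vec[e] + g - 7 && (!(data[0] <= g + 3)).
Before h := g - 4: e < 3*vec[e] + g - 7 && (!(data[0] <= g + 3))
Before e := vec[e + 1] - 1: vec[e + 1] < 3*vec[vec[e + 1] - 1] + g - 6 && (!(data[0] <= g + 3))
The weakest precondition is vec[e + 1] < 3*vec[vec[e + 1] - 1] + g - 6 && (!(data[0] <= g + 3)).
Check whether vec[e + 1] < 3*vec[vec[e + 1] - 1] + g - 8 && (!(data[0] <= g + 3)) implies it.
Every state satisfying the precondition satisfies the weakest precondition: the implication holds.
Answer: valid


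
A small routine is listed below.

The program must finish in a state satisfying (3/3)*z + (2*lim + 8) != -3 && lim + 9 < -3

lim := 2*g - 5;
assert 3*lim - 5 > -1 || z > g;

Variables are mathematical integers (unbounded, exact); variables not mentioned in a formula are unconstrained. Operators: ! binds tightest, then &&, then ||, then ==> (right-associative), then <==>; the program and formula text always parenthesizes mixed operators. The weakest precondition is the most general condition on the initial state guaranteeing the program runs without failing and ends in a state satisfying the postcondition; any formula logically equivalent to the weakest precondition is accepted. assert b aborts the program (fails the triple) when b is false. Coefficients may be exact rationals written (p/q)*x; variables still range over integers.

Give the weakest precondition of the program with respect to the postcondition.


Working backward. After the program, the postcondition (3/3)*z + (2*lim + 8) != -3 && lim + 9 < -3 must hold; in canonical form it is 2*lim + z != -11 && lim < -12.
Before assert 3*lim - 5 > -1 || z > g: (3*lim > 4 || z > g) && 2*lim + z != -11 && lim < -12
Before lim := 2*g - 5: (6*g > 19 || z > g) && 4*g + z != -1 && 2*g < -7
Answer: WP = (6*g > 19 || z > g) && 4*g + z != -1 && 2*g < -7


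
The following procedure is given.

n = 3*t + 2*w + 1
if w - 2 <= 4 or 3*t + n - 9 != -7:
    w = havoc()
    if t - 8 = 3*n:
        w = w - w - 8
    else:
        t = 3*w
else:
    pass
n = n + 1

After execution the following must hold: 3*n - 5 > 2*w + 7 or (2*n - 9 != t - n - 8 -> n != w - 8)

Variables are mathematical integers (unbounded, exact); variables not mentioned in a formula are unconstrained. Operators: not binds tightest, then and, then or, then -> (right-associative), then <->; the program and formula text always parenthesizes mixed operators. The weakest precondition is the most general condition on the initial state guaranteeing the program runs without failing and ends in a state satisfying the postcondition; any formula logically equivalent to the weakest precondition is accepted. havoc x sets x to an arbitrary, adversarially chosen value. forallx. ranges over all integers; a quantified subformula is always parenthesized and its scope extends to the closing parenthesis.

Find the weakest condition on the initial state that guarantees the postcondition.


Working backward. After the program, the postcondition 3*n - 5 > 2*w + 7 or (2*n - 9 != t - n - 8 -> n != w - 8) must hold; in canonical form it is 3*n > 2*w + 12 or (3*n != t + 1 -> n != w - 8).
Before n := n + 1: 3*n > 2*w + 9 or (3*n != t - 2 -> n != w - 9)
Then branch requires forall w_1. ((t = 3*n + 8 -> (3*n > -7 or (3*n != t - 2 -> n != -17))) and ((not (t = 3*n + 8)) -> (3*n > 2*w_1 + 9 or (3*n != 3*w_1 - 2 -> n != w_1 - 9)))); else branch requires 3*n > 2*w + 9 or (3*n != t - 2 -> n != w - 9).
Before the if: ((w <= 6 or n + 3*t != 2) -> (forall w_1. ((t = 3*n + 8 -> (3*n > -7 or (3*n != t - 2 -> n != -17))) and ((not (t = 3*n + 8)) -> (3*n > 2*w_1 + 9 or (3*n != 3*w_1 - 2 -> n != w_1 - 9)))))) and ((not (w <= 6 or n + 3*t != 2)) -> (3*n > 2*w + 9 or (3*n != t - 2 -> n != w - 9)))
Before n := 3*t + 2*w + 1: ((w <= 6 or 6*t + 2*w != 1) -> (forall w_1. ((8*t + 6*w = -11 -> (9*t + 6*w > -10 or (8*t + 6*w != -5 -> 3*t + 2*w != -18))) and ((not (8*t + 6*w = -11)) -> (9*t + 6*w > 2*w_1 + 6 or (9*t + 6*w != 3*w_1 - 5 -> 3*t + 2*w != w_1 - 10)))))) and ((not (w <= 6 or 6*t + 2*w != 1)) -> (9*t + 4*w > 6 or (8*t + 6*w != -5 -> 3*t + w != -10)))
Answer: WP = ((w <= 6 or 6*t + 2*w != 1) -> (forall w_1. ((8*t + 6*w = -11 -> (9*t + 6*w > -10 or (8*t + 6*w != -5 -> 3*t + 2*w != -18))) and ((not (8*t + 6*w = -11)) -> (9*t + 6*w > 2*w_1 + 6 or (9*t + 6*w != 3*w_1 - 5 -> 3*t + 2*w != w_1 - 10)))))) and ((not (w <= 6 or 6*t + 2*w != 1)) -> (9*t + 4*w > 6 or (8*t + 6*w != -5 -> 3*t + w != -10)))
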